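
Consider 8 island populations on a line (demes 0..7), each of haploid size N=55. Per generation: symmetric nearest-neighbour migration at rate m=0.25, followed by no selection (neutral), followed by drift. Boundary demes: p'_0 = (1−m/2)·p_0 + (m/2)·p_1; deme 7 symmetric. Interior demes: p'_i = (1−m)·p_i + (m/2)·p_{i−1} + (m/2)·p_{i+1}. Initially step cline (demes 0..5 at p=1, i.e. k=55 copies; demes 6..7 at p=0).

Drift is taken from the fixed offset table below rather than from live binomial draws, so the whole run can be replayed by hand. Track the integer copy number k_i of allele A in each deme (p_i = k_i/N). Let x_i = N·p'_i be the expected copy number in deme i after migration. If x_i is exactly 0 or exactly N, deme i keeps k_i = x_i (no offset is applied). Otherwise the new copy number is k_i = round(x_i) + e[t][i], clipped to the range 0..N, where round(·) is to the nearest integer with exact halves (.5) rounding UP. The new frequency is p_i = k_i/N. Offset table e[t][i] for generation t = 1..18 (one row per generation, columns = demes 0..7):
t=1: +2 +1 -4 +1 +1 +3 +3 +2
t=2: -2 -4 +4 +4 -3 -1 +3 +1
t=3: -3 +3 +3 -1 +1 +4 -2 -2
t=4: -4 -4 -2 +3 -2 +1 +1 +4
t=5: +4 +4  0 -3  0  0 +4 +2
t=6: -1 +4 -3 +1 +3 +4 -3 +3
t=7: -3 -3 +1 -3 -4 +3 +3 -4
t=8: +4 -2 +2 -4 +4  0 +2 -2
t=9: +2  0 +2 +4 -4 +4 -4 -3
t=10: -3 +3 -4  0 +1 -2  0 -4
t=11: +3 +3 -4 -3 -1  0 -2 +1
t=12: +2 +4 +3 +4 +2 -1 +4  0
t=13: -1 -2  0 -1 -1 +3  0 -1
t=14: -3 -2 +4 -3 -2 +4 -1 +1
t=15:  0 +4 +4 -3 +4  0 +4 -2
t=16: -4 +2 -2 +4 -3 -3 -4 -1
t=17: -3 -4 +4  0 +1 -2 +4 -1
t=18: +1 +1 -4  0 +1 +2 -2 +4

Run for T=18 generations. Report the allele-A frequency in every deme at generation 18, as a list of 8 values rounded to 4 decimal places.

t=0: k=[55 55 55 55 55 55 0 0]
t=1: x=[55.0000 55.0000 55.0000 55.0000 55.0000 48.1250 6.8750 0.0000] k=[55 55 55 55 55 51 10 0]
t=2: x=[55.0000 55.0000 55.0000 55.0000 54.5000 46.3750 13.8750 1.2500] k=[55 55 55 55 52 45 17 2]
t=3: x=[55.0000 55.0000 55.0000 54.6250 51.5000 42.3750 18.6250 3.8750] k=[55 55 55 54 53 46 17 2]
t=4: x=[55.0000 55.0000 54.8750 54.0000 52.2500 43.2500 18.7500 3.8750] k=[55 55 53 55 50 44 20 8]
t=5: x=[55.0000 54.7500 53.5000 54.1250 49.8750 41.7500 21.5000 9.5000] k=[55 55 54 51 50 42 26 12]
t=6: x=[55.0000 54.8750 53.7500 51.2500 49.1250 41.0000 26.2500 13.7500] k=[55 55 51 52 52 45 23 17]
t=7: x=[55.0000 54.5000 51.6250 51.8750 51.1250 43.1250 25.0000 17.7500] k=[55 52 53 49 47 46 28 14]
t=8: x=[54.6250 52.5000 52.3750 49.2500 47.1250 43.8750 28.5000 15.7500] k=[55 51 54 45 51 44 31 14]
t=9: x=[54.5000 51.8750 52.5000 46.8750 49.3750 43.2500 30.5000 16.1250] k=[55 52 55 51 45 47 27 13]
t=10: x=[54.6250 52.7500 54.1250 50.7500 46.0000 44.2500 27.7500 14.7500] k=[52 55 50 51 47 42 28 11]
t=11: x=[52.3750 54.0000 50.7500 50.3750 46.8750 40.8750 27.6250 13.1250] k=[55 55 47 47 46 41 26 14]
t=12: x=[55.0000 54.0000 48.0000 46.8750 45.5000 39.7500 26.3750 15.5000] k=[55 55 51 51 48 39 30 16]
t=13: x=[55.0000 54.5000 51.5000 50.6250 47.2500 39.0000 29.3750 17.7500] k=[55 53 52 50 46 42 29 17]
t=14: x=[54.7500 53.1250 51.8750 49.7500 46.0000 40.8750 29.1250 18.5000] k=[52 51 55 47 44 45 28 20]
t=15: x=[51.8750 51.6250 53.5000 47.6250 44.5000 42.7500 29.1250 21.0000] k=[52 55 55 45 49 43 33 19]
t=16: x=[52.3750 54.6250 53.7500 46.7500 47.7500 42.5000 32.5000 20.7500] k=[48 55 52 51 45 40 29 20]
t=17: x=[48.8750 53.7500 52.2500 50.3750 45.1250 39.2500 29.2500 21.1250] k=[46 50 55 50 46 37 33 20]
t=18: x=[46.5000 50.1250 53.7500 50.1250 45.3750 37.6250 31.8750 21.6250] k=[48 51 50 50 46 40 30 26]

[0.8727, 0.9273, 0.9091, 0.9091, 0.8364, 0.7273, 0.5455, 0.4727]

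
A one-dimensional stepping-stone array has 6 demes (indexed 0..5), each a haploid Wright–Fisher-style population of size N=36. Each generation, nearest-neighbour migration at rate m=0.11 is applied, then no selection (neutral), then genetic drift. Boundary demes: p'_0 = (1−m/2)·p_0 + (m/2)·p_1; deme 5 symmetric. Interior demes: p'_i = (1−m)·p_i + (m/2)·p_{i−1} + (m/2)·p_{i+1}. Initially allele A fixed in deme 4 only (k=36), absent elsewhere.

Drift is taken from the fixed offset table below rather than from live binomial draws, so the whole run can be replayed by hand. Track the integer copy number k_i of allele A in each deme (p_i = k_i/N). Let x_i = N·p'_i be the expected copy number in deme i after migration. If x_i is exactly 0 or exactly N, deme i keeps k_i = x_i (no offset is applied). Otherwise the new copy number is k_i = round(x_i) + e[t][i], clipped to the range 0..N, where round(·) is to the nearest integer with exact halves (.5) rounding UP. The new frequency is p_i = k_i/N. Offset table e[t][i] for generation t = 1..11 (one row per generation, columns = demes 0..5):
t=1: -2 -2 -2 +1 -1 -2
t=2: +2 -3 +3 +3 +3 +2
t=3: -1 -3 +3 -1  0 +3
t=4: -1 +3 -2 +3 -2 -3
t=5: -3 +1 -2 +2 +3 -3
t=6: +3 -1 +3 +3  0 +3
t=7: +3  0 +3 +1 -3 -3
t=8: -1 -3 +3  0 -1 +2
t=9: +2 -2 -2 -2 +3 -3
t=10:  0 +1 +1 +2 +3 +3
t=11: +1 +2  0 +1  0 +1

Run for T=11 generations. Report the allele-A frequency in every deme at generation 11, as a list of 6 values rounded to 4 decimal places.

t=0: k=[0 0 0 0 36 0]
t=1: x=[0.0000 0.0000 0.0000 1.9800 32.0400 1.9800] k=[0 0 0 3 31 0]
t=2: x=[0.0000 0.0000 0.1650 4.3750 27.7550 1.7050] k=[0 0 3 7 31 4]
t=3: x=[0.0000 0.1650 3.0550 8.1000 28.1950 5.4850] k=[0 0 6 7 28 8]
t=4: x=[0.0000 0.3300 5.7250 8.1000 25.7450 9.1000] k=[0 3 4 11 24 6]
t=5: x=[0.1650 2.8900 4.3300 11.3300 22.2950 6.9900] k=[0 4 2 13 25 4]
t=6: x=[0.2200 3.6700 2.7150 13.0550 23.1850 5.1550] k=[3 3 6 16 23 8]
t=7: x=[3.0000 3.1650 6.3850 15.8350 21.7900 8.8250] k=[6 3 9 17 19 6]
t=8: x=[5.8350 3.4950 9.1100 16.6700 18.1750 6.7150] k=[5 0 12 17 17 9]
t=9: x=[4.7250 0.9350 11.6150 16.7250 16.5600 9.4400] k=[7 0 10 15 20 6]
t=10: x=[6.6150 0.9350 9.7250 15.0000 18.9550 6.7700] k=[7 2 11 17 22 10]
t=11: x=[6.7250 2.7700 10.8350 16.9450 21.0650 10.6600] k=[8 5 11 18 21 12]

[0.2222, 0.1389, 0.3056, 0.5000, 0.5833, 0.3333]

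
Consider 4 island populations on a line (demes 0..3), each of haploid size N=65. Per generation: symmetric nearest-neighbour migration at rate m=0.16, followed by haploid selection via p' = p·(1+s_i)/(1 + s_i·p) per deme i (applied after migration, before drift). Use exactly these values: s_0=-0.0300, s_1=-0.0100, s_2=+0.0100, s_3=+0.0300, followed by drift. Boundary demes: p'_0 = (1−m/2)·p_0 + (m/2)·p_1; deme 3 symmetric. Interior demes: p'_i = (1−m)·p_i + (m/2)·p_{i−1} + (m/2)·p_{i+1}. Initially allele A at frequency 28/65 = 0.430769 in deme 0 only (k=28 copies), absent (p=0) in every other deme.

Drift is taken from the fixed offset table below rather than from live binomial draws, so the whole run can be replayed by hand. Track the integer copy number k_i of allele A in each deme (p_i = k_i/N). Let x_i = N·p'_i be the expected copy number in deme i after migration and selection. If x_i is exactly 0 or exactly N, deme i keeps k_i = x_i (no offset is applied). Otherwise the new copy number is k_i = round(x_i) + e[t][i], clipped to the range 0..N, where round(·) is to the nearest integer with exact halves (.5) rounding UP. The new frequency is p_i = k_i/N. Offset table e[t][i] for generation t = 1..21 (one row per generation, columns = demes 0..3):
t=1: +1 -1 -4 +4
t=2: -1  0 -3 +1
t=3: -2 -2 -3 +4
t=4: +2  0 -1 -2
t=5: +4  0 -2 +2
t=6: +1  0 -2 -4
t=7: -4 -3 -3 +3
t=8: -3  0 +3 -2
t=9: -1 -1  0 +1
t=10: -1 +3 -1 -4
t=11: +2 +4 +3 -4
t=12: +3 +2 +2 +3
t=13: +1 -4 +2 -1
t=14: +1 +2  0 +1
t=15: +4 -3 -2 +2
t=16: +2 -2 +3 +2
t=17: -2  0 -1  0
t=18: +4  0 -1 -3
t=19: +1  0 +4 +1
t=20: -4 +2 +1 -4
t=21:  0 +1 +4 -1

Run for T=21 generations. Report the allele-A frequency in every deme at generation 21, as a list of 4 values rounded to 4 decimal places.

t=0: k=[28 0 0 0]
t=1: x=[25.2879 2.2184 0.0000 0.0000] k=[26 1 0 0]
t=2: x=[23.5408 2.8921 0.0808 0.0000] k=[23 3 0 0]
t=3: x=[20.9651 4.3193 0.2424 0.0000] k=[19 2 0 0]
t=4: x=[17.2513 3.1696 0.1616 0.0000] k=[19 3 0 0]
t=5: x=[17.3301 4.0021 0.2424 0.0000] k=[21 4 0 0]
t=6: x=[19.2251 4.9935 0.3232 0.0000] k=[20 5 0 0]
t=7: x=[18.3956 5.7471 0.4040 0.0000] k=[14 3 0 0]
t=8: x=[12.8039 3.6056 0.2424 0.0000] k=[10 4 3 0]
t=9: x=[9.2752 4.3590 2.8671 0.2472] k=[8 3 3 1]
t=10: x=[7.3979 3.3678 2.8671 1.1942] k=[6 6 2 0]
t=11: x=[5.8362 5.6281 2.1809 0.1648] k=[8 10 5 0]
t=12: x=[7.9451 9.3592 5.0461 0.4119] k=[11 11 7 3]
t=13: x=[10.7244 10.5906 7.0624 3.4144] k=[12 7 9 2]
t=14: x=[11.3126 7.4931 8.3522 2.6337] k=[12 9 8 4]
t=15: x=[11.4695 9.0812 7.8283 4.4407] k=[15 6 6 6]
t=16: x=[13.9435 6.6597 6.0544 6.1629] k=[16 5 9 8]
t=17: x=[14.7695 6.1439 8.6745 8.2915] k=[13 6 8 8]
t=18: x=[12.1365 6.6597 7.9089 8.2097] k=[16 7 7 5]
t=19: x=[14.9269 7.6519 6.9011 5.3022] k=[16 8 11 6]
t=20: x=[15.0056 8.8032 10.4469 6.5726] k=[11 11 11 3]
t=21: x=[10.7244 10.9085 10.4469 3.7429] k=[11 12 14 3]

[0.1692, 0.1846, 0.2154, 0.0462]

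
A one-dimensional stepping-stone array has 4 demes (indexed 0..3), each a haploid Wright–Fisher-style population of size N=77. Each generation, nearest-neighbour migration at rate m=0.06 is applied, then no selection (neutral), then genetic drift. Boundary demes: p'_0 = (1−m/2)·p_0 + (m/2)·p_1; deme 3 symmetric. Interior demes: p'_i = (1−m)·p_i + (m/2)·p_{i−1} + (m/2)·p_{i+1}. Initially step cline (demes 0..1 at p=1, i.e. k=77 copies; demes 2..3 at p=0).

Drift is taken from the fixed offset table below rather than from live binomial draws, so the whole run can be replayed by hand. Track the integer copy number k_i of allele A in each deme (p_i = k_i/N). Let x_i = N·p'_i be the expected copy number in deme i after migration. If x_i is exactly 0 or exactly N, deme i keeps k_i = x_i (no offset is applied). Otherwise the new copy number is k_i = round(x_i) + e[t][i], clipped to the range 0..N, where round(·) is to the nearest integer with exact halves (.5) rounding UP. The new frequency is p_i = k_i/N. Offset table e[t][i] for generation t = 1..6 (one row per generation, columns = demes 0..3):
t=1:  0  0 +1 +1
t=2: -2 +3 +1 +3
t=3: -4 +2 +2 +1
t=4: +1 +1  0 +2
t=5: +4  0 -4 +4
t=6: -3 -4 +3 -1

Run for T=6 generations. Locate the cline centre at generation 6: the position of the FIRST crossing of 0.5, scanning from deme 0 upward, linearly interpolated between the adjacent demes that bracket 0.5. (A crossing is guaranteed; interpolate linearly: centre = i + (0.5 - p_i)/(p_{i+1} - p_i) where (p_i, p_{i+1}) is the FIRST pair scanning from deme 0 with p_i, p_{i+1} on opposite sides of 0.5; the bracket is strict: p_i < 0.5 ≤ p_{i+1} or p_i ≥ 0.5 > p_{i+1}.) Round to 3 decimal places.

1.548

t=0: k=[77 77 0 0]
t=1: x=[77.0000 74.6900 2.3100 0.0000] k=[77 75 3 0]
t=2: x=[76.9400 72.9000 5.0700 0.0900] k=[75 76 6 3]
t=3: x=[75.0300 73.8700 8.0100 3.0900] k=[71 76 10 4]
t=4: x=[71.1500 73.8700 11.8000 4.1800] k=[72 75 12 6]
t=5: x=[72.0900 73.0200 13.7100 6.1800] k=[76 73 10 10]
t=6: x=[75.9100 71.2000 11.8900 10.0000] k=[73 67 15 9]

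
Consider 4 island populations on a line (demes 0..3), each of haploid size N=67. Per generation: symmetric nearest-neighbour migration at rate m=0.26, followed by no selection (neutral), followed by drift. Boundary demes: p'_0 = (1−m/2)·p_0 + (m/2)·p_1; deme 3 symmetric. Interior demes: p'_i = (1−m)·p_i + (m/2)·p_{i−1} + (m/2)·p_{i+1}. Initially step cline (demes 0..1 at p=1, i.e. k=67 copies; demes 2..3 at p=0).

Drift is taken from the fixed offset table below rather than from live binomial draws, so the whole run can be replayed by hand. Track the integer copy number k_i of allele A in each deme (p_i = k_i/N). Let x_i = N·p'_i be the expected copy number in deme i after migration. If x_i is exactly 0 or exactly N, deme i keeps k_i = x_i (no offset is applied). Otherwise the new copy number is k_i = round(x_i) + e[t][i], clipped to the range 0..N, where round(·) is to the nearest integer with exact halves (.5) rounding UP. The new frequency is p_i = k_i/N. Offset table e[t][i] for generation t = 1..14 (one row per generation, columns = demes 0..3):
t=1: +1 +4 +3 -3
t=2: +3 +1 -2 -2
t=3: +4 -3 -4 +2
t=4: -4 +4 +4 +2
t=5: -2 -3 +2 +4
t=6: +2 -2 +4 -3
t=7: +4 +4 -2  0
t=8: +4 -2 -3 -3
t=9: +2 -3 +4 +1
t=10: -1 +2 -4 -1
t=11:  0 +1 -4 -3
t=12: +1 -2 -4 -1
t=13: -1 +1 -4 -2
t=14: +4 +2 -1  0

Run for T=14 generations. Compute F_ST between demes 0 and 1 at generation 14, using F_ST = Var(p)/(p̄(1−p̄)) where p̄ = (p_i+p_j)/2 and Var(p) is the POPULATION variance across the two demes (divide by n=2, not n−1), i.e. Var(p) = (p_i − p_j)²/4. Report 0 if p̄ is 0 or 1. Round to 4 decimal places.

0.0471

t=0: k=[67 67 0 0]
t=1: x=[67.0000 58.2900 8.7100 0.0000] k=[67 62 12 0]
t=2: x=[66.3500 56.1500 16.9400 1.5600] k=[67 57 15 0]
t=3: x=[65.7000 52.8400 18.5100 1.9500] k=[67 50 15 4]
t=4: x=[64.7900 47.6600 18.1200 5.4300] k=[61 52 22 7]
t=5: x=[59.8300 49.2700 23.9500 8.9500] k=[58 46 26 13]
t=6: x=[56.4400 44.9600 26.9100 14.6900] k=[58 43 31 12]
t=7: x=[56.0500 43.3900 30.0900 14.4700] k=[60 47 28 14]
t=8: x=[58.3100 46.2200 28.6500 15.8200] k=[62 44 26 13]
t=9: x=[59.6600 44.0000 26.6500 14.6900] k=[62 41 31 16]
t=10: x=[59.2700 42.4300 30.3500 17.9500] k=[58 44 26 17]
t=11: x=[56.1800 43.4800 27.1700 18.1700] k=[56 44 23 15]
t=12: x=[54.4400 42.8300 24.6900 16.0400] k=[55 41 21 15]
t=13: x=[53.1800 40.2200 22.8200 15.7800] k=[52 41 19 14]
t=14: x=[50.5700 39.5700 21.2100 14.6500] k=[55 42 20 15]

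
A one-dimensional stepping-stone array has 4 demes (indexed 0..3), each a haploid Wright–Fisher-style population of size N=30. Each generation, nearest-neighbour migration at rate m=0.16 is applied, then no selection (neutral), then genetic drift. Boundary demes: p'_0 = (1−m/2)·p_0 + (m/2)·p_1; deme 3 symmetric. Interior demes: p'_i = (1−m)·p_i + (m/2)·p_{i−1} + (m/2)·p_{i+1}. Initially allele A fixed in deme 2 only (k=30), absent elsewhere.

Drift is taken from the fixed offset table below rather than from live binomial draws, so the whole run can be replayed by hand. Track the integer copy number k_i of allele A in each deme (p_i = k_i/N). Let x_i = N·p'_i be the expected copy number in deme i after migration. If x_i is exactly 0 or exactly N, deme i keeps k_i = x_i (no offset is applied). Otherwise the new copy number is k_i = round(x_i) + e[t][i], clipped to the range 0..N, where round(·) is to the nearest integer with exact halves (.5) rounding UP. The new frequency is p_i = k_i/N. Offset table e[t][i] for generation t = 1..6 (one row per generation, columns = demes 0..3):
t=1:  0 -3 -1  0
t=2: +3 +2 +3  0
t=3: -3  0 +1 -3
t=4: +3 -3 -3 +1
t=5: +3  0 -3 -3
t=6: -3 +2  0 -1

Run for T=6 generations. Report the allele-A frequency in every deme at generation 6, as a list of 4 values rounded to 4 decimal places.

t=0: k=[0 0 30 0]
t=1: x=[0.0000 2.4000 25.2000 2.4000] k=[0 0 24 2]
t=2: x=[0.0000 1.9200 20.3200 3.7600] k=[0 4 23 4]
t=3: x=[0.3200 5.2000 19.9600 5.5200] k=[0 5 21 3]
t=4: x=[0.4000 5.8800 18.2800 4.4400] k=[3 3 15 5]
t=5: x=[3.0000 3.9600 13.2400 5.8000] k=[6 4 10 3]
t=6: x=[5.8400 4.6400 8.9600 3.5600] k=[3 7 9 3]

[0.1000, 0.2333, 0.3000, 0.1000]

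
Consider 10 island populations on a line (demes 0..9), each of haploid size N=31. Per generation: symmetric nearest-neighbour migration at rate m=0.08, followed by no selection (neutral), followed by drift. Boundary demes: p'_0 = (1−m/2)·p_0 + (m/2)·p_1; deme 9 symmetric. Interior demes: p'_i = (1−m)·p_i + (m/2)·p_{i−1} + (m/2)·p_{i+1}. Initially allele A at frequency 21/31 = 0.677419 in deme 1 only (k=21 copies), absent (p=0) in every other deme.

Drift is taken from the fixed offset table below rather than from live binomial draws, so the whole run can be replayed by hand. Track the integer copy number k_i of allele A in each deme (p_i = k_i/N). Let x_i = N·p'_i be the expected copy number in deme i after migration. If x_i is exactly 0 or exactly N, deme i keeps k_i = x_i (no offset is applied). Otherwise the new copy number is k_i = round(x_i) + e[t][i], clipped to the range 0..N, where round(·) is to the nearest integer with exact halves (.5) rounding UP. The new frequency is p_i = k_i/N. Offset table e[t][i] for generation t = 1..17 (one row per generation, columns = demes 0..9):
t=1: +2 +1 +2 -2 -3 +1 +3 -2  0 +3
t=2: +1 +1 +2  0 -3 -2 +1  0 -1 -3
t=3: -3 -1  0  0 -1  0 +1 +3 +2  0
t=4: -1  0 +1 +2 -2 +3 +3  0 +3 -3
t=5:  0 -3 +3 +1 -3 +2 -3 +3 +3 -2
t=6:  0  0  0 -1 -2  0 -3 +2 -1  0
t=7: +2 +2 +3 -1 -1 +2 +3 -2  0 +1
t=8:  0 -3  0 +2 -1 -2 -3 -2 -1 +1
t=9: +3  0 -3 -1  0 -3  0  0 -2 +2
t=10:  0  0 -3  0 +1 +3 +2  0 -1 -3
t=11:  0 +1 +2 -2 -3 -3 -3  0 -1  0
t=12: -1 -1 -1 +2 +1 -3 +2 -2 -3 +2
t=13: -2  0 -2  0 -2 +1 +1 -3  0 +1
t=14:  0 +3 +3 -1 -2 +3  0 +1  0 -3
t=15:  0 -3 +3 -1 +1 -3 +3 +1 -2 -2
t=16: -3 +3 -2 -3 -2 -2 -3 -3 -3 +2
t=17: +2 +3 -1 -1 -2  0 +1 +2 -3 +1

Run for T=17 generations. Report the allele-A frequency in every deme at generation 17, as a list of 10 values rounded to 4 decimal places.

[0.1613, 0.5161, 0.2581, 0.0000, 0.0000, 0.0000, 0.0000, 0.0000, 0.0000, 0.0000]

t=0: k=[0 21 0 0 0 0 0 0 0 0]
t=1: x=[0.8400 19.3200 0.8400 0.0000 0.0000 0.0000 0.0000 0.0000 0.0000 0.0000] k=[3 20 3 0 0 0 0 0 0 0]
t=2: x=[3.6800 18.6400 3.5600 0.1200 0.0000 0.0000 0.0000 0.0000 0.0000 0.0000] k=[5 20 6 0 0 0 0 0 0 0]
t=3: x=[5.6000 18.8400 6.3200 0.2400 0.0000 0.0000 0.0000 0.0000 0.0000 0.0000] k=[3 18 6 0 0 0 0 0 0 0]
t=4: x=[3.6000 16.9200 6.2400 0.2400 0.0000 0.0000 0.0000 0.0000 0.0000 0.0000] k=[3 17 7 2 0 0 0 0 0 0]
t=5: x=[3.5600 16.0400 7.2000 2.1200 0.0800 0.0000 0.0000 0.0000 0.0000 0.0000] k=[4 13 10 3 0 0 0 0 0 0]
t=6: x=[4.3600 12.5200 9.8400 3.1600 0.1200 0.0000 0.0000 0.0000 0.0000 0.0000] k=[4 13 10 2 0 0 0 0 0 0]
t=7: x=[4.3600 12.5200 9.8000 2.2400 0.0800 0.0000 0.0000 0.0000 0.0000 0.0000] k=[6 15 13 1 0 0 0 0 0 0]
t=8: x=[6.3600 14.5600 12.6000 1.4400 0.0400 0.0000 0.0000 0.0000 0.0000 0.0000] k=[6 12 13 3 0 0 0 0 0 0]
t=9: x=[6.2400 11.8000 12.5600 3.2800 0.1200 0.0000 0.0000 0.0000 0.0000 0.0000] k=[9 12 10 2 0 0 0 0 0 0]
t=10: x=[9.1200 11.8000 9.7600 2.2400 0.0800 0.0000 0.0000 0.0000 0.0000 0.0000] k=[9 12 7 2 1 0 0 0 0 0]
t=11: x=[9.1200 11.6800 7.0000 2.1600 1.0000 0.0400 0.0000 0.0000 0.0000 0.0000] k=[9 13 9 0 0 0 0 0 0 0]
t=12: x=[9.1600 12.6800 8.8000 0.3600 0.0000 0.0000 0.0000 0.0000 0.0000 0.0000] k=[8 12 8 2 0 0 0 0 0 0]
t=13: x=[8.1600 11.6800 7.9200 2.1600 0.0800 0.0000 0.0000 0.0000 0.0000 0.0000] k=[6 12 6 2 0 0 0 0 0 0]
t=14: x=[6.2400 11.5200 6.0800 2.0800 0.0800 0.0000 0.0000 0.0000 0.0000 0.0000] k=[6 15 9 1 0 0 0 0 0 0]
t=15: x=[6.3600 14.4000 8.9200 1.2800 0.0400 0.0000 0.0000 0.0000 0.0000 0.0000] k=[6 11 12 0 1 0 0 0 0 0]
t=16: x=[6.2000 10.8400 11.4800 0.5200 0.9200 0.0400 0.0000 0.0000 0.0000 0.0000] k=[3 14 9 0 0 0 0 0 0 0]
t=17: x=[3.4400 13.3600 8.8400 0.3600 0.0000 0.0000 0.0000 0.0000 0.0000 0.0000] k=[5 16 8 0 0 0 0 0 0 0]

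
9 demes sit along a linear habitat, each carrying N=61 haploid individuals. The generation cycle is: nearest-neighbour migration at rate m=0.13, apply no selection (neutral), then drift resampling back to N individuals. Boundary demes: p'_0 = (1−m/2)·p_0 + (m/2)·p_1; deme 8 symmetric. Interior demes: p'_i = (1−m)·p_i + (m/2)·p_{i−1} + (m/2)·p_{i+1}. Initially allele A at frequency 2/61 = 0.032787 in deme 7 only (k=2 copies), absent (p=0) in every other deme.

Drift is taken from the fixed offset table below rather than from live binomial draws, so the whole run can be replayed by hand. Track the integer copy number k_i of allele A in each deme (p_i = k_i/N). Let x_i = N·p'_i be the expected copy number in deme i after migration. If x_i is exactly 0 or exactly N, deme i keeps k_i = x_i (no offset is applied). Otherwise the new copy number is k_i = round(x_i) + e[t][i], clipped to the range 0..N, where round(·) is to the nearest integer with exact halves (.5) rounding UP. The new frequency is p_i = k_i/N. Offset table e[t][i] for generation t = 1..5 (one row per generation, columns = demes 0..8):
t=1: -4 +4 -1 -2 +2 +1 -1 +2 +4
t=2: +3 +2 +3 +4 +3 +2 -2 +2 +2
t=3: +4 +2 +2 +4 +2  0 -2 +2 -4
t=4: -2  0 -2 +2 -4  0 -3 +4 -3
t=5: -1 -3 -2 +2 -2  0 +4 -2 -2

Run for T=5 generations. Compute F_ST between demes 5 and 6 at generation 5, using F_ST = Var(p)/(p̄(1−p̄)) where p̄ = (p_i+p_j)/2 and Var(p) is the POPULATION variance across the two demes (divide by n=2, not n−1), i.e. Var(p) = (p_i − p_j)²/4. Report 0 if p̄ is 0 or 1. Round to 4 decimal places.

t=0: k=[0 0 0 0 0 0 0 2 0]
t=1: x=[0.0000 0.0000 0.0000 0.0000 0.0000 0.0000 0.1300 1.7400 0.1300] k=[0 0 0 0 0 0 0 4 4]
t=2: x=[0.0000 0.0000 0.0000 0.0000 0.0000 0.0000 0.2600 3.7400 4.0000] k=[0 0 0 0 0 0 0 6 6]
t=3: x=[0.0000 0.0000 0.0000 0.0000 0.0000 0.0000 0.3900 5.6100 6.0000] k=[0 0 0 0 0 0 0 8 2]
t=4: x=[0.0000 0.0000 0.0000 0.0000 0.0000 0.0000 0.5200 7.0900 2.3900] k=[0 0 0 0 0 0 0 11 0]
t=5: x=[0.0000 0.0000 0.0000 0.0000 0.0000 0.0000 0.7150 9.5700 0.7150] k=[0 0 0 0 0 0 5 8 0]

0.0427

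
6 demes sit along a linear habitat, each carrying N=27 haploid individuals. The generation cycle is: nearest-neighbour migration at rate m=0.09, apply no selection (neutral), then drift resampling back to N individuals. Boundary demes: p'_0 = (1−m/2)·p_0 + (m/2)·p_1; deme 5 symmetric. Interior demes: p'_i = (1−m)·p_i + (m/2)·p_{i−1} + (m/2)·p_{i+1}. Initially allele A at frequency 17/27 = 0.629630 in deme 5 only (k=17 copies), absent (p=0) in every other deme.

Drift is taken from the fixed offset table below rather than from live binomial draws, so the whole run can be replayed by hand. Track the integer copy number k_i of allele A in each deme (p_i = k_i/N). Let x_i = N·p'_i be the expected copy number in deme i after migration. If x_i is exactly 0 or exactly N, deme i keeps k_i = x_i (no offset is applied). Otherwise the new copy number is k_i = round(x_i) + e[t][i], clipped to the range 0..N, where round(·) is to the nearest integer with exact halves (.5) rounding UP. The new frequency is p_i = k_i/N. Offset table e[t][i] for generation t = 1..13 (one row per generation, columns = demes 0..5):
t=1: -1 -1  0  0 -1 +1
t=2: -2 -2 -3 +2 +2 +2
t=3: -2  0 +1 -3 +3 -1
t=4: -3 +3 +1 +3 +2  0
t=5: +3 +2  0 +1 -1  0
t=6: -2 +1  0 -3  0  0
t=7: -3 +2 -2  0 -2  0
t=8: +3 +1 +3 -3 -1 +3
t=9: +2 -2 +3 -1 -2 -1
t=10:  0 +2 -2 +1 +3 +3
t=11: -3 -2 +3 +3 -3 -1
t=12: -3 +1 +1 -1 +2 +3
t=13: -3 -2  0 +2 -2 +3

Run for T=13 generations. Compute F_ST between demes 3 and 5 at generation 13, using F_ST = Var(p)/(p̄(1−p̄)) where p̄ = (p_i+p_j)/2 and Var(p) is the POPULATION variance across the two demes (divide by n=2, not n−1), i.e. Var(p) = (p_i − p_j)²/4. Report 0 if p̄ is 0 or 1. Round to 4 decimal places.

0.3516

t=0: k=[0 0 0 0 0 17]
t=1: x=[0.0000 0.0000 0.0000 0.0000 0.7650 16.2350] k=[0 0 0 0 0 17]
t=2: x=[0.0000 0.0000 0.0000 0.0000 0.7650 16.2350] k=[0 0 0 0 3 18]
t=3: x=[0.0000 0.0000 0.0000 0.1350 3.5400 17.3250] k=[0 0 0 0 7 16]
t=4: x=[0.0000 0.0000 0.0000 0.3150 7.0900 15.5950] k=[0 0 0 3 9 16]
t=5: x=[0.0000 0.0000 0.1350 3.1350 9.0450 15.6850] k=[0 0 0 4 8 16]
t=6: x=[0.0000 0.0000 0.1800 4.0000 8.1800 15.6400] k=[0 0 0 1 8 16]
t=7: x=[0.0000 0.0000 0.0450 1.2700 8.0450 15.6400] k=[0 0 0 1 6 16]
t=8: x=[0.0000 0.0000 0.0450 1.1800 6.2250 15.5500] k=[0 0 3 0 5 19]
t=9: x=[0.0000 0.1350 2.7300 0.3600 5.4050 18.3700] k=[0 0 6 0 3 17]
t=10: x=[0.0000 0.2700 5.4600 0.4050 3.4950 16.3700] k=[0 2 3 1 6 19]
t=11: x=[0.0900 1.9550 2.8650 1.3150 6.3600 18.4150] k=[0 0 6 4 3 17]
t=12: x=[0.0000 0.2700 5.6400 4.0450 3.6750 16.3700] k=[0 1 7 3 6 19]
t=13: x=[0.0450 1.2250 6.5500 3.3150 6.4500 18.4150] k=[0 0 7 5 4 21]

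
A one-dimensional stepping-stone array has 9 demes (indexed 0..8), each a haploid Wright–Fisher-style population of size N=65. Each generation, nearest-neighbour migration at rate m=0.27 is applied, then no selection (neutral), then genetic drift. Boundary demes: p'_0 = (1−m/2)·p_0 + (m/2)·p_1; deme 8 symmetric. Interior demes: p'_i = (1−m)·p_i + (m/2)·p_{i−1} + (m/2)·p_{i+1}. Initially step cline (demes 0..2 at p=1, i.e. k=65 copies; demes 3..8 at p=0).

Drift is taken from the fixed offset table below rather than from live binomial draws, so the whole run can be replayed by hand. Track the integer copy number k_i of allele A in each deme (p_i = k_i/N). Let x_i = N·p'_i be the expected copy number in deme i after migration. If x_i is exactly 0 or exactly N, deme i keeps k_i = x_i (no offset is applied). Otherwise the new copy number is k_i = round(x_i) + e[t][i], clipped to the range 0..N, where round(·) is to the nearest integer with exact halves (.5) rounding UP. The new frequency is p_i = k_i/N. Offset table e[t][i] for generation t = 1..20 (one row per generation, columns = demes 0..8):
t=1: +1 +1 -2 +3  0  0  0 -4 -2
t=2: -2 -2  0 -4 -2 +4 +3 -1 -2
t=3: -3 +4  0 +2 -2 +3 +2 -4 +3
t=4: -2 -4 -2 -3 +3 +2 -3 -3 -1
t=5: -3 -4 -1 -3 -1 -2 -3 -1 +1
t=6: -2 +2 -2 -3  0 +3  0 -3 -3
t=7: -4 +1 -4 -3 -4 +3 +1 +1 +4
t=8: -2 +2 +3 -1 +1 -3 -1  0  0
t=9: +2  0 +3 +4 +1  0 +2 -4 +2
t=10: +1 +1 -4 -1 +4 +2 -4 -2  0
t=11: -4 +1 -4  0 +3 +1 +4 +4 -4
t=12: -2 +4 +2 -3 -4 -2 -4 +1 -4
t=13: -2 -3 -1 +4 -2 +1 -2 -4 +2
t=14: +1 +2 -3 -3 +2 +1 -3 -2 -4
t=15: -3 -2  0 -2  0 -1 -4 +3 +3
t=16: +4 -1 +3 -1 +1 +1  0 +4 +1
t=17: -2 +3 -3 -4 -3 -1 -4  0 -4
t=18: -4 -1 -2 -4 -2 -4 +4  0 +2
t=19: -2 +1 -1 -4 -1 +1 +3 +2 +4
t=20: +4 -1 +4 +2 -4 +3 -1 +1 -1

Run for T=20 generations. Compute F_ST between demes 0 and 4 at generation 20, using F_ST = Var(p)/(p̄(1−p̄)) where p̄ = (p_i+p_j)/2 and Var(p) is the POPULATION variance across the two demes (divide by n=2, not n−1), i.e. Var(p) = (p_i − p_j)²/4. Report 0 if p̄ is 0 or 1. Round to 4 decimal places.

t=0: k=[65 65 65 0 0 0 0 0 0]
t=1: x=[65.0000 65.0000 56.2250 8.7750 0.0000 0.0000 0.0000 0.0000 0.0000] k=[65 65 54 12 0 0 0 0 0]
t=2: x=[65.0000 63.5150 49.8150 16.0500 1.6200 0.0000 0.0000 0.0000 0.0000] k=[65 62 50 12 0 0 0 0 0]
t=3: x=[64.5950 60.7850 46.4900 15.5100 1.6200 0.0000 0.0000 0.0000 0.0000] k=[62 65 46 18 0 0 0 0 0]
t=4: x=[62.4050 62.0300 44.7850 19.3500 2.4300 0.0000 0.0000 0.0000 0.0000] k=[60 58 43 16 5 0 0 0 0]
t=5: x=[59.7300 56.2450 41.3800 18.1600 5.8100 0.6750 0.0000 0.0000 0.0000] k=[57 52 40 15 5 0 0 0 0]
t=6: x=[56.3250 51.0550 38.2450 17.0250 5.6750 0.6750 0.0000 0.0000 0.0000] k=[54 53 36 14 6 4 0 0 0]
t=7: x=[53.8650 50.8400 35.3250 15.8900 6.8100 3.7300 0.5400 0.0000 0.0000] k=[50 52 31 13 3 7 2 0 0]
t=8: x=[50.2700 48.8950 31.4050 14.0800 4.8900 5.7850 2.4050 0.2700 0.0000] k=[48 51 34 13 6 3 1 0 0]
t=9: x=[48.4050 48.3000 33.4600 14.8900 6.5400 3.1350 1.1350 0.1350 0.0000] k=[50 48 36 19 8 3 3 0 0]
t=10: x=[49.7300 46.6500 35.3250 19.8100 8.8100 3.6750 2.5950 0.4050 0.0000] k=[51 48 31 19 13 6 0 0 0]
t=11: x=[50.5950 46.1100 31.6750 19.8100 12.8650 6.1350 0.8100 0.0000 0.0000] k=[47 47 28 20 16 7 5 0 0]
t=12: x=[47.0000 44.4350 29.4850 20.5400 15.3250 7.9450 4.5950 0.6750 0.0000] k=[45 48 31 18 11 6 1 2 0]
t=13: x=[45.4050 45.3000 31.5400 18.8100 11.2700 6.0000 1.8100 1.5950 0.2700] k=[43 42 31 23 9 7 0 0 2]
t=14: x=[42.8650 40.6500 31.4050 22.1900 10.6200 6.3250 0.9450 0.2700 1.7300] k=[44 43 28 19 13 7 0 0 0]
t=15: x=[43.8650 41.1100 28.8100 19.4050 13.0000 6.8650 0.9450 0.0000 0.0000] k=[41 39 29 17 13 6 0 0 0]
t=16: x=[40.7300 37.9200 28.7300 18.0800 12.5950 6.1350 0.8100 0.0000 0.0000] k=[45 37 32 17 14 7 1 0 0]
t=17: x=[43.9200 37.4050 30.6500 18.6200 13.4600 7.1350 1.6750 0.1350 0.0000] k=[42 40 28 15 10 6 0 0 0]
t=18: x=[41.7300 38.6500 27.8650 16.0800 10.1350 5.7300 0.8100 0.0000 0.0000] k=[38 38 26 12 8 2 5 0 0]
t=19: x=[38.0000 36.3800 25.7300 13.3500 7.7300 3.2150 3.9200 0.6750 0.0000] k=[36 37 25 9 7 4 7 3 0]
t=20: x=[36.1350 35.2450 24.4600 10.8900 6.8650 4.8100 6.0550 3.1350 0.4050] k=[40 34 28 13 3 8 5 4 0]

0.3659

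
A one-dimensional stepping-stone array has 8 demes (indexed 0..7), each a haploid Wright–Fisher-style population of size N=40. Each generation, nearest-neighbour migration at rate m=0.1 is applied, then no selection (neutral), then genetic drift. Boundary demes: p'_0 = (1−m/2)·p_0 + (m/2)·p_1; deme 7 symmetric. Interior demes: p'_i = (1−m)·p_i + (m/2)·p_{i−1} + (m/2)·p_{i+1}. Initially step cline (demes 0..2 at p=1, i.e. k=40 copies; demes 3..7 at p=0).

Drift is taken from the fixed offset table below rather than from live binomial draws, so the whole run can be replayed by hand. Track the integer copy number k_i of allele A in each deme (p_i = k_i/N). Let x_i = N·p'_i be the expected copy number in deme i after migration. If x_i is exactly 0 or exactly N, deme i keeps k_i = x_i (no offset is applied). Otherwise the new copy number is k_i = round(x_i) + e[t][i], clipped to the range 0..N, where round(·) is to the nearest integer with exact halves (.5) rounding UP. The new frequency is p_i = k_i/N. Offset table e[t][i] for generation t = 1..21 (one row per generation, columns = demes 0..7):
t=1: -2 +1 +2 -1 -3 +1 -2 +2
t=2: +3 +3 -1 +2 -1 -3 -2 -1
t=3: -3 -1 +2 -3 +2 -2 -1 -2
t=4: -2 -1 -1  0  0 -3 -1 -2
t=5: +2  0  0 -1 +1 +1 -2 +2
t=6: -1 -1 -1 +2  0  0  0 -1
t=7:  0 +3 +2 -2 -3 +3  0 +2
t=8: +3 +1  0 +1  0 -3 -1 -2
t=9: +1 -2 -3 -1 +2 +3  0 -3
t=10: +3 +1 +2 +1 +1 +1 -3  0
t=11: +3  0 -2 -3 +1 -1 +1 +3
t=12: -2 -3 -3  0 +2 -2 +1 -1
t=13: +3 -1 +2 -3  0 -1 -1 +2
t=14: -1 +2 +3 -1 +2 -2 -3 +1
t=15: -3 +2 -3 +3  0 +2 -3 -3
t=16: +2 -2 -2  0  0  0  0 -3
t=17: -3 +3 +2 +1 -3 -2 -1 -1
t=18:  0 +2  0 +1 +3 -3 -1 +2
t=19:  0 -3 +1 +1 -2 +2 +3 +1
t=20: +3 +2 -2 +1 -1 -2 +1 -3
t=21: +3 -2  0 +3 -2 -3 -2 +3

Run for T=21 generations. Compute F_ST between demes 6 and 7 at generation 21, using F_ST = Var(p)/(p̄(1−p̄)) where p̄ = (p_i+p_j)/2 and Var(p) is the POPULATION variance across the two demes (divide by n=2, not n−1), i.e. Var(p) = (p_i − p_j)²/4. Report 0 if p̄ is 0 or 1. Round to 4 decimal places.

0.0390

t=0: k=[40 40 40 0 0 0 0 0]
t=1: x=[40.0000 40.0000 38.0000 2.0000 0.0000 0.0000 0.0000 0.0000] k=[40 40 40 1 0 0 0 0]
t=2: x=[40.0000 40.0000 38.0500 2.9000 0.0500 0.0000 0.0000 0.0000] k=[40 40 37 5 0 0 0 0]
t=3: x=[40.0000 39.8500 35.5500 6.3500 0.2500 0.0000 0.0000 0.0000] k=[40 39 38 3 2 0 0 0]
t=4: x=[39.9500 39.0000 36.3000 4.7000 1.9500 0.1000 0.0000 0.0000] k=[38 38 35 5 2 0 0 0]
t=5: x=[38.0000 37.8500 33.6500 6.3500 2.0500 0.1000 0.0000 0.0000] k=[40 38 34 5 3 1 0 0]
t=6: x=[39.9000 37.9000 32.7500 6.3500 3.0000 1.0500 0.0500 0.0000] k=[39 37 32 8 3 1 0 0]
t=7: x=[38.9000 36.8500 31.0500 8.9500 3.1500 1.0500 0.0500 0.0000] k=[39 40 33 7 0 4 0 0]
t=8: x=[39.0500 39.6000 32.0500 7.9500 0.5500 3.6000 0.2000 0.0000] k=[40 40 32 9 1 1 0 0]
t=9: x=[40.0000 39.6000 31.2500 9.7500 1.4000 0.9500 0.0500 0.0000] k=[40 38 28 9 3 4 0 0]
t=10: x=[39.9000 37.6000 27.5500 9.6500 3.3500 3.7500 0.2000 0.0000] k=[40 39 30 11 4 5 0 0]
t=11: x=[39.9500 38.6000 29.5000 11.6000 4.4000 4.7000 0.2500 0.0000] k=[40 39 28 9 5 4 1 0]
t=12: x=[39.9500 38.5000 27.6000 9.7500 5.1500 3.9000 1.1000 0.0500] k=[38 36 25 10 7 2 2 0]
t=13: x=[37.9000 35.5500 24.8000 10.6000 6.9000 2.2500 1.9000 0.1000] k=[40 35 27 8 7 1 1 2]
t=14: x=[39.7500 34.8500 26.4500 8.9000 6.7500 1.3000 1.0500 1.9500] k=[39 37 29 8 9 0 0 3]
t=15: x=[38.9000 36.7000 28.3500 9.1000 8.5000 0.4500 0.1500 2.8500] k=[36 39 25 12 9 2 0 0]
t=16: x=[36.1500 38.1500 25.0500 12.5000 8.8000 2.2500 0.1000 0.0000] k=[38 36 23 13 9 2 0 0]
t=17: x=[37.9000 35.4500 23.1500 13.3000 8.8500 2.2500 0.1000 0.0000] k=[35 38 25 14 6 0 0 0]
t=18: x=[35.1500 37.2000 25.1000 14.1500 6.1000 0.3000 0.0000 0.0000] k=[35 39 25 15 9 0 0 0]
t=19: x=[35.2000 38.1000 25.2000 15.2000 8.8500 0.4500 0.0000 0.0000] k=[35 35 26 16 7 2 0 0]
t=20: x=[35.0000 34.5500 25.9500 16.0500 7.2000 2.1500 0.1000 0.0000] k=[38 37 24 17 6 0 1 0]
t=21: x=[37.9500 36.4000 24.3000 16.8000 6.2500 0.3500 0.9000 0.0500] k=[40 34 24 20 4 0 0 3]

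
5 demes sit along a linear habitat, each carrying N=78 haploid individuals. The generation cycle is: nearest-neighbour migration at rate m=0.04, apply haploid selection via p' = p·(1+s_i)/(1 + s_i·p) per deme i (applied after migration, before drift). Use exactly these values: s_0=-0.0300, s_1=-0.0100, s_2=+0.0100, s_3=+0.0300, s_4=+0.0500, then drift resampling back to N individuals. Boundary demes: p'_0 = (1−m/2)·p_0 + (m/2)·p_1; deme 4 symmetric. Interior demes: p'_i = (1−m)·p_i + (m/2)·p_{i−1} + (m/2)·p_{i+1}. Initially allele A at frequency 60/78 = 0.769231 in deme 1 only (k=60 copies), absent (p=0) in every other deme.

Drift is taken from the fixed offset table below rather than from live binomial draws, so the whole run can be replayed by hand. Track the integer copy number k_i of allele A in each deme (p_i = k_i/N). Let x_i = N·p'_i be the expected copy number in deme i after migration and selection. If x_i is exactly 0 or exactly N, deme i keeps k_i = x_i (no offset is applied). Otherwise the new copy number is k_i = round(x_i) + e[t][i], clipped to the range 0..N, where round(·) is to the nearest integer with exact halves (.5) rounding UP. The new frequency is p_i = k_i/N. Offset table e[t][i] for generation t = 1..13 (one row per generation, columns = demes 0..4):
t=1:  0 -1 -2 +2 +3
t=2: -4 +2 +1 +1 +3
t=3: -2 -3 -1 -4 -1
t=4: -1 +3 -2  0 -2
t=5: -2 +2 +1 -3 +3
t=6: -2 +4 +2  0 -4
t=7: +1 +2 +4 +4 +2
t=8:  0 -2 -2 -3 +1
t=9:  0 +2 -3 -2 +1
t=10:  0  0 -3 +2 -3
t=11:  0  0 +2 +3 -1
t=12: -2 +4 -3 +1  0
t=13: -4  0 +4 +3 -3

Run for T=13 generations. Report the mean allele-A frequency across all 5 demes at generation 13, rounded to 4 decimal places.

0.1769

t=0: k=[0 60 0 0 0]
t=1: x=[1.1645 57.4482 1.2118 0.0000 0.0000] k=[1 56 0 0 0]
t=2: x=[2.0386 53.6118 1.1310 0.0000 0.0000] k=[0 56 2 0 0]
t=3: x=[1.0869 53.6319 3.0692 0.0412 0.0000] k=[0 51 2 0 0]
t=4: x=[0.9898 48.8167 2.9683 0.0412 0.0000] k=[0 52 1 0 0]
t=5: x=[1.0092 49.7592 2.0195 0.0206 0.0000] k=[0 52 3 0 0]
t=6: x=[1.0092 49.7993 3.9572 0.0618 0.0000] k=[0 54 6 0 0]
t=7: x=[1.0480 51.7854 6.9023 0.1236 0.0000] k=[2 54 11 4 0]
t=8: x=[2.9523 51.9258 11.8194 4.1753 0.0840] k=[3 50 10 1 1]
t=9: x=[3.8276 48.0748 10.7116 1.2148 1.0493] k=[4 50 8 0 2]
t=10: x=[4.7814 48.0548 8.7571 0.2060 2.0554] k=[5 48 6 2 0]
t=11: x=[5.6970 46.1107 6.8217 2.0996 0.0420] k=[6 46 9 5 0]
t=12: x=[6.6133 44.2677 9.7445 5.1196 0.1050] k=[5 48 7 6 0]
t=13: x=[5.6970 46.1307 7.8701 6.0632 0.1260] k=[2 46 12 9 0]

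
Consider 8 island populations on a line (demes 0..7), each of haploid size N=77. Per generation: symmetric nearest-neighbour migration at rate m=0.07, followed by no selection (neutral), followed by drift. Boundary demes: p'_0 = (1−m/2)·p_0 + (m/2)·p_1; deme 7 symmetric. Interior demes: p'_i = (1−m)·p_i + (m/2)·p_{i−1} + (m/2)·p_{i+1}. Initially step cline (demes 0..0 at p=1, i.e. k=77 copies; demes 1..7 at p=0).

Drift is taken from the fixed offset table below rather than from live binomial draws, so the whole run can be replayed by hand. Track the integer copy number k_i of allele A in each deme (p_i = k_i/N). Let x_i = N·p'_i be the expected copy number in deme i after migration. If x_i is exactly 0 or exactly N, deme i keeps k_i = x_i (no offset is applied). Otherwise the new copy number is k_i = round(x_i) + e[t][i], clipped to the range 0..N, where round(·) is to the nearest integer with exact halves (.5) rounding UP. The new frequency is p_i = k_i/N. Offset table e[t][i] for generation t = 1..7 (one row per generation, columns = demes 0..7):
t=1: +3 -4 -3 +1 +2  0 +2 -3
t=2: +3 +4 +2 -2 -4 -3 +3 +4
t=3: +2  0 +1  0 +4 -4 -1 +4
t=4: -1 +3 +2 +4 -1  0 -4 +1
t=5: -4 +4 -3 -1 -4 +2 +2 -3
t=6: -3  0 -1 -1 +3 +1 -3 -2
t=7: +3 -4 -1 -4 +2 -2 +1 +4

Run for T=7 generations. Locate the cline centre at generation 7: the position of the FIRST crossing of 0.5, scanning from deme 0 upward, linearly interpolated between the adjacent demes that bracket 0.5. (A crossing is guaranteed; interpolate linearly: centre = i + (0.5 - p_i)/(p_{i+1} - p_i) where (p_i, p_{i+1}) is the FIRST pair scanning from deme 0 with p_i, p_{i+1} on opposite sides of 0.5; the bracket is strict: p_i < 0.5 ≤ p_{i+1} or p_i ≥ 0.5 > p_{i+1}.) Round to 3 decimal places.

t=0: k=[77 0 0 0 0 0 0 0]
t=1: x=[74.3050 2.6950 0.0000 0.0000 0.0000 0.0000 0.0000 0.0000] k=[77 0 0 0 0 0 0 0]
t=2: x=[74.3050 2.6950 0.0000 0.0000 0.0000 0.0000 0.0000 0.0000] k=[77 7 0 0 0 0 0 0]
t=3: x=[74.5500 9.2050 0.2450 0.0000 0.0000 0.0000 0.0000 0.0000] k=[77 9 1 0 0 0 0 0]
t=4: x=[74.6200 11.1000 1.2450 0.0350 0.0000 0.0000 0.0000 0.0000] k=[74 14 3 4 0 0 0 0]
t=5: x=[71.9000 15.7150 3.4200 3.8250 0.1400 0.0000 0.0000 0.0000] k=[68 20 0 3 0 0 0 0]
t=6: x=[66.3200 20.9800 0.8050 2.7900 0.1050 0.0000 0.0000 0.0000] k=[63 21 0 2 3 0 0 0]
t=7: x=[61.5300 21.7350 0.8050 1.9650 2.8600 0.1050 0.0000 0.0000] k=[65 18 0 0 5 0 0 0]

0.564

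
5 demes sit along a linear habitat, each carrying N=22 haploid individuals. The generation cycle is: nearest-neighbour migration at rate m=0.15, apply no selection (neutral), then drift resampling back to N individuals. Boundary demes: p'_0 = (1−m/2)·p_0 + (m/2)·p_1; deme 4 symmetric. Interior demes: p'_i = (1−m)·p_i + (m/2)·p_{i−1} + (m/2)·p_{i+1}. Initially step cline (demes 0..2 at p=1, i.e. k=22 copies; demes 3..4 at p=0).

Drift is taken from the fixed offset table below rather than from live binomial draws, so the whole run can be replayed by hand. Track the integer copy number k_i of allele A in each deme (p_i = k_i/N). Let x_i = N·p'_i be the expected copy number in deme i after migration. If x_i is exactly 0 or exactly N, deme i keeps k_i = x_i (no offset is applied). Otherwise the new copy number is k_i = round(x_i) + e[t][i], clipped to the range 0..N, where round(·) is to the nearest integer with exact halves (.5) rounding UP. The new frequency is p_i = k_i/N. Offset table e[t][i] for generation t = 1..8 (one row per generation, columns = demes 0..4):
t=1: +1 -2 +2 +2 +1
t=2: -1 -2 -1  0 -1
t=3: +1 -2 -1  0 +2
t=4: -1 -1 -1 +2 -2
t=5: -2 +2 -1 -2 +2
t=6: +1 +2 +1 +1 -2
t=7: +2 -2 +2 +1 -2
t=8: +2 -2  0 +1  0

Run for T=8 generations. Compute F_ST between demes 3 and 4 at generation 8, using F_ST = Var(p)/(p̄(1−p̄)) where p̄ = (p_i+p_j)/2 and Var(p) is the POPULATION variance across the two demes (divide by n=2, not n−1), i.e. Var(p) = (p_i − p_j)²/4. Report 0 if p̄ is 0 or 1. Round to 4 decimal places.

0.2231

t=0: k=[22 22 22 0 0]
t=1: x=[22.0000 22.0000 20.3500 1.6500 0.0000] k=[22 22 22 4 0]
t=2: x=[22.0000 22.0000 20.6500 5.0500 0.3000] k=[22 22 20 5 0]
t=3: x=[22.0000 21.8500 19.0250 5.7500 0.3750] k=[22 20 18 6 2]
t=4: x=[21.8500 20.0000 17.2500 6.6000 2.3000] k=[21 19 16 9 0]
t=5: x=[20.8500 18.9250 15.7000 8.8500 0.6750] k=[19 21 15 7 3]
t=6: x=[19.1500 20.4000 14.8500 7.3000 3.3000] k=[20 22 16 8 1]
t=7: x=[20.1500 21.4000 15.8500 8.0750 1.5250] k=[22 19 18 9 0]
t=8: x=[21.7750 19.1500 17.4000 9.0000 0.6750] k=[22 17 17 10 1]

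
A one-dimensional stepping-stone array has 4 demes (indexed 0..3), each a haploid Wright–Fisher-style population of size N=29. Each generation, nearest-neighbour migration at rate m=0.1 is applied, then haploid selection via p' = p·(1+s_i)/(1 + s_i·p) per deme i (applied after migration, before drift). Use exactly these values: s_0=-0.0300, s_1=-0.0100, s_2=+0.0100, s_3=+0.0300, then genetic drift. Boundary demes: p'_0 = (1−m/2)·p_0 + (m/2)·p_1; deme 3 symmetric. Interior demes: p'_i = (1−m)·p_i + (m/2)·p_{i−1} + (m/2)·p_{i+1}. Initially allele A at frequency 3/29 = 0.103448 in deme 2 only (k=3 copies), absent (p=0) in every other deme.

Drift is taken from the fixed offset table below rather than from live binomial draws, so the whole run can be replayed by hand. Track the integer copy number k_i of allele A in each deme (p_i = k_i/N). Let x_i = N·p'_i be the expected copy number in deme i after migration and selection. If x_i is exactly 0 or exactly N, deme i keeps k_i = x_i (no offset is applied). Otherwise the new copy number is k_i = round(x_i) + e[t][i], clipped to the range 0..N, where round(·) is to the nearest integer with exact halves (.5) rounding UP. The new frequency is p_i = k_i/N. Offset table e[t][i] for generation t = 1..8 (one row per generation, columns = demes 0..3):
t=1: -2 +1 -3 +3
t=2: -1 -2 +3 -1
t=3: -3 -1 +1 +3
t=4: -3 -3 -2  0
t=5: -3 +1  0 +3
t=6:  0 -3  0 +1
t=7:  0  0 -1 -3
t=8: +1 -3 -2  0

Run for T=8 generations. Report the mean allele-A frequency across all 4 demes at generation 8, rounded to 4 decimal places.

0.0517

t=0: k=[0 0 3 0]
t=1: x=[0.0000 0.1485 2.7245 0.1545] k=[0 1 0 3]
t=2: x=[0.0485 0.8913 0.2020 2.9269] k=[0 0 3 2]
t=3: x=[0.0000 0.1485 2.8253 2.1070] k=[0 0 4 5]
t=4: x=[0.0000 0.1980 3.8833 5.0725] k=[0 0 2 5]
t=5: x=[0.0000 0.0990 2.0690 4.9706] k=[0 1 2 8]
t=6: x=[0.0485 0.9903 2.2707 7.8683] k=[0 0 2 9]
t=7: x=[0.0000 0.0990 2.2707 8.8305] k=[0 0 1 6]
t=8: x=[0.0000 0.0495 1.2115 5.8875] k=[0 0 0 6]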